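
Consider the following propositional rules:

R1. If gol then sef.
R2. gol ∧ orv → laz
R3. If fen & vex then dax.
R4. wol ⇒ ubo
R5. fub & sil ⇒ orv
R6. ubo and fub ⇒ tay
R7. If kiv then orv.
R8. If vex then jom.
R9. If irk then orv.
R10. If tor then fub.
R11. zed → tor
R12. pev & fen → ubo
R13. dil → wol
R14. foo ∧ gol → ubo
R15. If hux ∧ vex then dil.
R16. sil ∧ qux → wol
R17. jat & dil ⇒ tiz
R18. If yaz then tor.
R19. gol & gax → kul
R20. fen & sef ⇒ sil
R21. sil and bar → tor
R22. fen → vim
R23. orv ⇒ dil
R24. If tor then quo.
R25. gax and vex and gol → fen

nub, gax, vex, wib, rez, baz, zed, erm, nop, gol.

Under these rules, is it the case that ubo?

sef  (by R1: gol)
tor  (by R11: zed)
fen  (by R25: gax, vex, gol)
fub  (by R10: tor)
sil  (by R20: fen, sef)
orv  (by R5: fub, sil)
dil  (by R23: orv)
wol  (by R13: dil)
ubo  (by R4: wol)

Yes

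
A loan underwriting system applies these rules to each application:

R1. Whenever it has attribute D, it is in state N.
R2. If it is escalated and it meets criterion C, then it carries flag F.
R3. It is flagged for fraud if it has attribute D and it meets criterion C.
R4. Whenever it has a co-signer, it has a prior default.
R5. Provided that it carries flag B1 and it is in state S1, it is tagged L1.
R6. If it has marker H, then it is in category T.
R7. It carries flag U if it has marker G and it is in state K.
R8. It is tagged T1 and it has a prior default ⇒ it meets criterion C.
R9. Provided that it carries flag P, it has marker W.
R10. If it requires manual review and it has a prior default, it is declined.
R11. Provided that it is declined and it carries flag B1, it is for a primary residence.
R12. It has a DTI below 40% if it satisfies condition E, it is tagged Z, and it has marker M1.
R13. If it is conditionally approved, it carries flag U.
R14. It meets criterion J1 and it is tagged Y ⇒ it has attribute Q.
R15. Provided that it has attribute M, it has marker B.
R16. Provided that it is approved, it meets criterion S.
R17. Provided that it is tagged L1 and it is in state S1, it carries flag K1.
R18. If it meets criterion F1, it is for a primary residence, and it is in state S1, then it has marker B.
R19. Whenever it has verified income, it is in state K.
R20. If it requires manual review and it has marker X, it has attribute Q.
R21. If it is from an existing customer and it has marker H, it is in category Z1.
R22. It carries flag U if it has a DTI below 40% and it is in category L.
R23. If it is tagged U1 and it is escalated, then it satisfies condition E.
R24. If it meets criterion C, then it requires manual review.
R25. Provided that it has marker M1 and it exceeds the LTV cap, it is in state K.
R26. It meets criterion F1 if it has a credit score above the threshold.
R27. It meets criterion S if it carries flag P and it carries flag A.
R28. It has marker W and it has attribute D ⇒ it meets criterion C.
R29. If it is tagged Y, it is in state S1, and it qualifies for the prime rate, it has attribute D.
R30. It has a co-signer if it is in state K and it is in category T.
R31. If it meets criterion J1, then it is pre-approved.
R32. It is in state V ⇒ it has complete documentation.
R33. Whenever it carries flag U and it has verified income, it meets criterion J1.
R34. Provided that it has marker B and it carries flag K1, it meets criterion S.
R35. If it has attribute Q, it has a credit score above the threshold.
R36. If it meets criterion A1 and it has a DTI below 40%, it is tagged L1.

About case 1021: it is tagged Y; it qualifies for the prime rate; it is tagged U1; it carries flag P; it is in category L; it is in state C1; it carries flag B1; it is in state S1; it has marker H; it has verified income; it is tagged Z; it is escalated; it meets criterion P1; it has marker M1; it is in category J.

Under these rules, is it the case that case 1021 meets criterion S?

By R5 (it carries flag B1, it is in state S1): it is tagged L1.
By R6 (it has marker H): it is in category T.
By R9 (it carries flag P): it has marker W.
By R17 (it is tagged L1, it is in state S1): it carries flag K1.
By R19 (it has verified income): it is in state K.
By R23 (it is tagged U1, it is escalated): it satisfies condition E.
By R29 (it is tagged Y, it is in state S1, it qualifies for the prime rate): it has attribute D.
By R30 (it is in state K, it is in category T): it has a co-signer.
By R4 (it has a co-signer): it has a prior default.
By R12 (it satisfies condition E, it is tagged Z, it has marker M1): it has a DTI below 40%.
By R22 (it has a DTI below 40%, it is in category L): it carries flag U.
By R28 (it has marker W, it has attribute D): it meets criterion C.
By R33 (it carries flag U, it has verified income): it meets criterion J1.
By R14 (it meets criterion J1, it is tagged Y): it has attribute Q.
By R24 (it meets criterion C): it requires manual review.
By R35 (it has attribute Q): it has a credit score above the threshold.
By R10 (it requires manual review, it has a prior default): it is declined.
By R11 (it is declined, it carries flag B1): it is for a primary residence.
By R26 (it has a credit score above the threshold): it meets criterion F1.
By R18 (it meets criterion F1, it is for a primary residence, it is in state S1): it has marker B.
By R34 (it has marker B, it carries flag K1): it meets criterion S.

Yes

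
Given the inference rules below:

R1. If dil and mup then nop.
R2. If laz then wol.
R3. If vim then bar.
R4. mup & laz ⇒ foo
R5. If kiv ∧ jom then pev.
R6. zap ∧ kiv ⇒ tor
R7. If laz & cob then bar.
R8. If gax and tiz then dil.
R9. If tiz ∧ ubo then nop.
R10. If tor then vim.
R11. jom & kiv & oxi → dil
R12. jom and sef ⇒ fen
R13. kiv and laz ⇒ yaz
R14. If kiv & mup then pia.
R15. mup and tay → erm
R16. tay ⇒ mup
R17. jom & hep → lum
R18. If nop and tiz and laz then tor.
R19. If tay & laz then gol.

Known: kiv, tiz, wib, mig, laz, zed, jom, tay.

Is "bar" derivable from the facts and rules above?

No

Forward chaining from the given facts derives: wol, pev, yaz, mup, gol, foo, pia, erm.
Rules concluding bar: R3 needs vim; R7 needs cob — none of these are established.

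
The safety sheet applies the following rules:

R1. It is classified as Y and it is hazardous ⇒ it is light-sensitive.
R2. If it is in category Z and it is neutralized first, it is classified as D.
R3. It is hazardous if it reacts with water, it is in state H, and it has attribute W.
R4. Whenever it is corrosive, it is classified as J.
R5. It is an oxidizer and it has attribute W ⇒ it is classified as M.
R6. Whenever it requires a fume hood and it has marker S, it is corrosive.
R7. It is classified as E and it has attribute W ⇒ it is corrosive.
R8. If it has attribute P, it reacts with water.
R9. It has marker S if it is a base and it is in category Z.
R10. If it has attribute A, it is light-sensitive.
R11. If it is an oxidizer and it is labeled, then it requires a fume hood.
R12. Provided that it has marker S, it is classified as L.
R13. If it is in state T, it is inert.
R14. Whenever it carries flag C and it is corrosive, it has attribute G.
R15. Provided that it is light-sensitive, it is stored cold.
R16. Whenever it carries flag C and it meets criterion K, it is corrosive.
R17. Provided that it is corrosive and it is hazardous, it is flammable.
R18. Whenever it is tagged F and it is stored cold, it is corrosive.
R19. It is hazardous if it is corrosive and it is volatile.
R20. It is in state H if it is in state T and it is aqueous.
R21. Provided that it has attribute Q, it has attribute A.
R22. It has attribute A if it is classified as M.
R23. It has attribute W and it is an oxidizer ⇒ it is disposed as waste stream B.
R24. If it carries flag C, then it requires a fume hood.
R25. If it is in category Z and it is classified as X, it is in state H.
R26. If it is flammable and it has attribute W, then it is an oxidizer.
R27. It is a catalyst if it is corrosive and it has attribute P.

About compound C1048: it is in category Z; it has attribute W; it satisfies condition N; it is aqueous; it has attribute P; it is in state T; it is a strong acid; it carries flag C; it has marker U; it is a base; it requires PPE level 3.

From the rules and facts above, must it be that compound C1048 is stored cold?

By R8 (it has attribute P): it reacts with water.
By R9 (it is a base, it is in category Z): it has marker S.
By R20 (it is in state T, it is aqueous): it is in state H.
By R24 (it carries flag C): it requires a fume hood.
By R3 (it reacts with water, it is in state H, it has attribute W): it is hazardous.
By R6 (it requires a fume hood, it has marker S): it is corrosive.
By R17 (it is corrosive, it is hazardous): it is flammable.
By R26 (it is flammable, it has attribute W): it is an oxidizer.
By R5 (it is an oxidizer, it has attribute W): it is classified as M.
By R22 (it is classified as M): it has attribute A.
By R10 (it has attribute A): it is light-sensitive.
By R15 (it is light-sensitive): it is stored cold.

Yes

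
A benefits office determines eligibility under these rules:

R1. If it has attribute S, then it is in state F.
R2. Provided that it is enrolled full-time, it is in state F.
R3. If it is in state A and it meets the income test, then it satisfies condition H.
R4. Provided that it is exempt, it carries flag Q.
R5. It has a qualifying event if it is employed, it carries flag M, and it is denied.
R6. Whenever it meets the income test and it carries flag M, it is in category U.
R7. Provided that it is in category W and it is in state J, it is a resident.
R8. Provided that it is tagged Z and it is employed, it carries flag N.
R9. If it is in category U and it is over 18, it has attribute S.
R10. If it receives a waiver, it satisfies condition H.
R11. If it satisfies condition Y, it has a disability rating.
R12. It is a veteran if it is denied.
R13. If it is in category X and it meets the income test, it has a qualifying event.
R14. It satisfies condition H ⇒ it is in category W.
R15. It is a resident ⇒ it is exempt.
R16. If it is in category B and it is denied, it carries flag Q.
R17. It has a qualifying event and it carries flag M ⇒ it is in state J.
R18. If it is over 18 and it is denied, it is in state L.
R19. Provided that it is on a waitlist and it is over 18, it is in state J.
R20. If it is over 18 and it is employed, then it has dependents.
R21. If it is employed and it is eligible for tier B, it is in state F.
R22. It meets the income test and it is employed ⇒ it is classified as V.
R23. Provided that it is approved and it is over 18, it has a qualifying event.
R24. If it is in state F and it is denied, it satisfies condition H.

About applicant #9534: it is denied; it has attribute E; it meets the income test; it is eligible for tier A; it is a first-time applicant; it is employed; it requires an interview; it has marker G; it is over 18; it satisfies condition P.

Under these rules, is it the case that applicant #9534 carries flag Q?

No

Forward chaining from the given facts derives: is a veteran, is in state L, has dependents, is classified as V.
Rules concluding "it carries flag Q": R4 needs "it is exempt"; R16 needs "it is in category B" — none of these are established.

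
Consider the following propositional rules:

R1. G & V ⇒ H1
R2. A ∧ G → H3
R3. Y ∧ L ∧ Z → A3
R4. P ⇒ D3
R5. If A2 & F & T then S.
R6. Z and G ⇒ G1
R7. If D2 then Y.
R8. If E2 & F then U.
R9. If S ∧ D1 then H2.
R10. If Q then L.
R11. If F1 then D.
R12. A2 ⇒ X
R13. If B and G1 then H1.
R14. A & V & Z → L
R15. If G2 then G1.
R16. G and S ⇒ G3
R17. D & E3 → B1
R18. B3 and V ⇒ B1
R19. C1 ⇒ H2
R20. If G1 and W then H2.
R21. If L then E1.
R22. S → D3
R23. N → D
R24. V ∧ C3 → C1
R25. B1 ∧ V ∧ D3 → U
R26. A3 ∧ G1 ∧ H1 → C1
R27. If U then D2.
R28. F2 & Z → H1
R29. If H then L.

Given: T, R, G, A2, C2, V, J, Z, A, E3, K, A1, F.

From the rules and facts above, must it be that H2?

No

Forward chaining from the given facts derives: H1, H3, S, G1, X, L, G3, E1, D3.
Rules concluding H2: R9 needs D1; R19 needs C1; R20 needs W — none of these are established.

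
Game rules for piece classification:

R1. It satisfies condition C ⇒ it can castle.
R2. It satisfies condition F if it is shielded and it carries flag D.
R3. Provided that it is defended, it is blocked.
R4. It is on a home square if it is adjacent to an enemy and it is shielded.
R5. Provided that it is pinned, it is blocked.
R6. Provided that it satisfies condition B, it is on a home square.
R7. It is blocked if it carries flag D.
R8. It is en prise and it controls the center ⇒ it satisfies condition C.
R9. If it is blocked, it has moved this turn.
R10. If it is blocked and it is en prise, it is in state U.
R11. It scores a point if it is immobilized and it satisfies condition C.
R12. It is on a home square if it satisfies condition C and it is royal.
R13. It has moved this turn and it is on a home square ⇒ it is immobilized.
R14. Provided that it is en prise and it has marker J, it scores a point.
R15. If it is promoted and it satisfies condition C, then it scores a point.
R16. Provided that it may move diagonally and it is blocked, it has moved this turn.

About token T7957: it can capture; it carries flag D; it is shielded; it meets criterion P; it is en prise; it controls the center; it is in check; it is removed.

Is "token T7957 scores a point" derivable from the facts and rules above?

Forward chaining from the given facts derives: satisfies condition F, is blocked, satisfies condition C, has moved this turn, is in state U, can castle.
Rules concluding "it scores a point": R11 needs "it is immobilized"; R14 needs "it has marker J"; R15 needs "it is promoted" — none of these are established.

No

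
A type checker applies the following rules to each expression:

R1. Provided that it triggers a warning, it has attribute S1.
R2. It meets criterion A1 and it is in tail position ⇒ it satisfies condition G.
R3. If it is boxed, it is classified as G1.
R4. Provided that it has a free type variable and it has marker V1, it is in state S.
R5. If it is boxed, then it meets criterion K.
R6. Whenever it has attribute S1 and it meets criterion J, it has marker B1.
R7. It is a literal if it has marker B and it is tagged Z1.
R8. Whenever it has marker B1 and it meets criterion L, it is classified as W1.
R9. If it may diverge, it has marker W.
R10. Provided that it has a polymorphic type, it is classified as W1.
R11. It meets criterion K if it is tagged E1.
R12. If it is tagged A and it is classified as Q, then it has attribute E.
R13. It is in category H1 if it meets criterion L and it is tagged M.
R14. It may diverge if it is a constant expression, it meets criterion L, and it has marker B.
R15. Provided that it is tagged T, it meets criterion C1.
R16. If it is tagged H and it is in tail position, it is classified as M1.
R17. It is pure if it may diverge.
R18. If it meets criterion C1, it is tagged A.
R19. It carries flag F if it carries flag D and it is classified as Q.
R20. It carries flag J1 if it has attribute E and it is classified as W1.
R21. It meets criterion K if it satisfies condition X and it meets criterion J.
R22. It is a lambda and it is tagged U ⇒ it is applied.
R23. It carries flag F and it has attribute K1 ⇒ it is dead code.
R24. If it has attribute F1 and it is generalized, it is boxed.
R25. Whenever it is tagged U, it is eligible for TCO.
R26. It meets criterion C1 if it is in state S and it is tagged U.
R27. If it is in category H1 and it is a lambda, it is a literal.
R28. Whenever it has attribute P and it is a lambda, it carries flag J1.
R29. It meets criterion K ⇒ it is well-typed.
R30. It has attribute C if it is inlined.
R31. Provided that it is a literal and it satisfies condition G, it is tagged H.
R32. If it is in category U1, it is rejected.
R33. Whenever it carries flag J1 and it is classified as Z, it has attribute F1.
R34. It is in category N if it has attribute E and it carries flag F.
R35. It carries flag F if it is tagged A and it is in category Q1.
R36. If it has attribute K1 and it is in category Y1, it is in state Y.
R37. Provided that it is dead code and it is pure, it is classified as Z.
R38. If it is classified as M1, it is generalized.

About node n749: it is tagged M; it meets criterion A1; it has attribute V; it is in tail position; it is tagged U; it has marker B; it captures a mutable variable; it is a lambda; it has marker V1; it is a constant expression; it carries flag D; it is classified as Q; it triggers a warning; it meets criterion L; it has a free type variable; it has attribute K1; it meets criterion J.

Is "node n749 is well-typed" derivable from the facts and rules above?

By R1 (it triggers a warning): it has attribute S1.
By R2 (it meets criterion A1, it is in tail position): it satisfies condition G.
By R4 (it has a free type variable, it has marker V1): it is in state S.
By R6 (it has attribute S1, it meets criterion J): it has marker B1.
By R8 (it has marker B1, it meets criterion L): it is classified as W1.
By R13 (it meets criterion L, it is tagged M): it is in category H1.
By R14 (it is a constant expression, it meets criterion L, it has marker B): it may diverge.
By R17 (it may diverge): it is pure.
By R19 (it carries flag D, it is classified as Q): it carries flag F.
By R23 (it carries flag F, it has attribute K1): it is dead code.
By R26 (it is in state S, it is tagged U): it meets criterion C1.
By R27 (it is in category H1, it is a lambda): it is a literal.
By R31 (it is a literal, it satisfies condition G): it is tagged H.
By R37 (it is dead code, it is pure): it is classified as Z.
By R16 (it is tagged H, it is in tail position): it is classified as M1.
By R18 (it meets criterion C1): it is tagged A.
By R38 (it is classified as M1): it is generalized.
By R12 (it is tagged A, it is classified as Q): it has attribute E.
By R20 (it has attribute E, it is classified as W1): it carries flag J1.
By R33 (it carries flag J1, it is classified as Z): it has attribute F1.
By R24 (it has attribute F1, it is generalized): it is boxed.
By R5 (it is boxed): it meets criterion K.
By R29 (it meets criterion K): it is well-typed.

Yes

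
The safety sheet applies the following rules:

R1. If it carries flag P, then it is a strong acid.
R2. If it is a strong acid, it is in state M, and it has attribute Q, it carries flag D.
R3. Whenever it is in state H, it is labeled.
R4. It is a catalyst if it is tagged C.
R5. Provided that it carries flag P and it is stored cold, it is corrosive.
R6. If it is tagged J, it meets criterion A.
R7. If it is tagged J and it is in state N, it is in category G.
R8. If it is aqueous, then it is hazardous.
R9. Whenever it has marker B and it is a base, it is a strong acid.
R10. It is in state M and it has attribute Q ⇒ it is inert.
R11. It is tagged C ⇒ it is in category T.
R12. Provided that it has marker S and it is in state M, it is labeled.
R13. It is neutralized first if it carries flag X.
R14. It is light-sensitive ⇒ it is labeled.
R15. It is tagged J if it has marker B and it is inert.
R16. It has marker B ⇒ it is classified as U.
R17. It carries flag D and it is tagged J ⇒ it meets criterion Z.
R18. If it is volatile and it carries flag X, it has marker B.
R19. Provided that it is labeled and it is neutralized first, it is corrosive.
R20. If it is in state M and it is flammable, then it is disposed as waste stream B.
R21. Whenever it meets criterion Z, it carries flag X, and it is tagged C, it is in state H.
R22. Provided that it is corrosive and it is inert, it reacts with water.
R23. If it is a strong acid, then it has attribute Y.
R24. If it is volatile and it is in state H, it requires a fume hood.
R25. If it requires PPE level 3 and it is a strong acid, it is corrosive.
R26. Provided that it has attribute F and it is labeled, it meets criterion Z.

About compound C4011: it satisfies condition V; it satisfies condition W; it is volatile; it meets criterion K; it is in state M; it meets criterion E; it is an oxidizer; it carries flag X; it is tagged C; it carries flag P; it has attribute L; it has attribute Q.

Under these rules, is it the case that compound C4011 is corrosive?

By R1 (it carries flag P): it is a strong acid.
By R2 (it is a strong acid, it is in state M, it has attribute Q): it carries flag D.
By R10 (it is in state M, it has attribute Q): it is inert.
By R13 (it carries flag X): it is neutralized first.
By R18 (it is volatile, it carries flag X): it has marker B.
By R15 (it has marker B, it is inert): it is tagged J.
By R17 (it carries flag D, it is tagged J): it meets criterion Z.
By R21 (it meets criterion Z, it carries flag X, it is tagged C): it is in state H.
By R3 (it is in state H): it is labeled.
By R19 (it is labeled, it is neutralized first): it is corrosive.

Yes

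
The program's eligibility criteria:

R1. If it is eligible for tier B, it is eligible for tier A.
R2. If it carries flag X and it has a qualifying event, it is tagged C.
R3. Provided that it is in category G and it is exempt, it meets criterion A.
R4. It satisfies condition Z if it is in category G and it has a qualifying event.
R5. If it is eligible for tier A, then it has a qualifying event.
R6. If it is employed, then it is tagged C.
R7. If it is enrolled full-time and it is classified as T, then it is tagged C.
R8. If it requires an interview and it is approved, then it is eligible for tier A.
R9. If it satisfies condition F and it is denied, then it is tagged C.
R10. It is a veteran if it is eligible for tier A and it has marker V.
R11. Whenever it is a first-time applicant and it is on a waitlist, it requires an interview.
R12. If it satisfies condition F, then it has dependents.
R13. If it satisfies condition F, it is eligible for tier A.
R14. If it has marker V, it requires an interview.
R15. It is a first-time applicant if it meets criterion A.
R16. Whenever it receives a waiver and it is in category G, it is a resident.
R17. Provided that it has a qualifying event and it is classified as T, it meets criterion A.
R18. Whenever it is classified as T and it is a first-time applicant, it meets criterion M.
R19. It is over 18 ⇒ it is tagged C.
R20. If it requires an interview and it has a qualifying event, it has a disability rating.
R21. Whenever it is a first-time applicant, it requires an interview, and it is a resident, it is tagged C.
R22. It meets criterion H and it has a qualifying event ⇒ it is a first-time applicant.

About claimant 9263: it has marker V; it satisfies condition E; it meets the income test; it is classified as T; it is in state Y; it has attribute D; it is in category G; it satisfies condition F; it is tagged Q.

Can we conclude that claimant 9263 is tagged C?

Forward chaining from the given facts derives: has dependents, is eligible for tier A, requires an interview, has a qualifying event, is a veteran, meets criterion A, has a disability rating, satisfies condition Z, is a first-time applicant, meets criterion M.
Rules concluding "it is tagged C": R2 needs "it carries flag X"; R6 needs "it is employed"; R7 needs "it is enrolled full-time"; R9 needs "it is denied"; R19 needs "it is over 18"; R21 needs "it is a resident" — none of these are established.

No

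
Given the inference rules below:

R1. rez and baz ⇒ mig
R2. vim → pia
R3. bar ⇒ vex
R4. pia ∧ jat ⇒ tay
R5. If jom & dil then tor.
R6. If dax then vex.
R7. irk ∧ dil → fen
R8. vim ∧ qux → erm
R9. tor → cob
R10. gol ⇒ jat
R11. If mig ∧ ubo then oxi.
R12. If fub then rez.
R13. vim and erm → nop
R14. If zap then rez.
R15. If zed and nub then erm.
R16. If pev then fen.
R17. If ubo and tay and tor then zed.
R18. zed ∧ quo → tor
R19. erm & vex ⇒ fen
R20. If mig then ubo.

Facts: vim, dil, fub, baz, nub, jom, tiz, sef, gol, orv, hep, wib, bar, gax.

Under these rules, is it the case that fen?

Yes

pia  (by R2: vim)
vex  (by R3: bar)
tor  (by R5: jom, dil)
jat  (by R10: gol)
rez  (by R12: fub)
mig  (by R1: rez, baz)
tay  (by R4: pia, jat)
ubo  (by R20: mig)
zed  (by R17: ubo, tay, tor)
erm  (by R15: zed, nub)
fen  (by R19: erm, vex)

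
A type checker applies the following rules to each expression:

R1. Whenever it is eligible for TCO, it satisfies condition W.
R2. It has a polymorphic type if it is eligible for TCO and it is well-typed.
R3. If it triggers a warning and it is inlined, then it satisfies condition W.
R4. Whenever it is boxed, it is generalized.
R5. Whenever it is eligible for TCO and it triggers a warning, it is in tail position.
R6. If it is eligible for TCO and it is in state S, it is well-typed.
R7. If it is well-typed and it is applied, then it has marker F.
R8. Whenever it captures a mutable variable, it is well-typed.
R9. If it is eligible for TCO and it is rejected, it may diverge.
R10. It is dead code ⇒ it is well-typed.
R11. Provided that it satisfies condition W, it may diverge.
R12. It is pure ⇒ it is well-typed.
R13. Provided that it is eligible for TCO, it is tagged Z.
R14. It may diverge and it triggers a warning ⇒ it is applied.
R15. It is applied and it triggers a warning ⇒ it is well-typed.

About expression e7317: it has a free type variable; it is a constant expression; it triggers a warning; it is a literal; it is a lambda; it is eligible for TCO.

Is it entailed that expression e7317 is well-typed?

Yes

By R1 (it is eligible for TCO): it satisfies condition W.
By R11 (it satisfies condition W): it may diverge.
By R14 (it may diverge, it triggers a warning): it is applied.
By R15 (it is applied, it triggers a warning): it is well-typed.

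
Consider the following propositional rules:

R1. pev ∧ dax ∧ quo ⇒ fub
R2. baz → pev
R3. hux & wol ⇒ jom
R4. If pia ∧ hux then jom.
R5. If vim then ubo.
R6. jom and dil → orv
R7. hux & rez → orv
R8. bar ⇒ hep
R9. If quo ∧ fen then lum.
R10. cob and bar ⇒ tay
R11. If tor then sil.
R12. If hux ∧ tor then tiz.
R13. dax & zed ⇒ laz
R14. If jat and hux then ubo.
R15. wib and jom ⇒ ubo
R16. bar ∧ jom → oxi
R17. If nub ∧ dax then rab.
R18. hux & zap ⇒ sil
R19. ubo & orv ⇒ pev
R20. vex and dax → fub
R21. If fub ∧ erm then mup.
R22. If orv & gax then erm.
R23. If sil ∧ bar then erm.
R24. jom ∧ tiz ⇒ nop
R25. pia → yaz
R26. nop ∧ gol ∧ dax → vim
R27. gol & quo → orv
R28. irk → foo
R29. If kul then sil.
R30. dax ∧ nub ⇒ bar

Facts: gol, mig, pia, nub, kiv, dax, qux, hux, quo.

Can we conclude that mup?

Forward chaining from the given facts derives: jom, rab, yaz, orv, bar, hep, oxi.
The only rule concluding mup is R21, which needs fub; that is never established.

No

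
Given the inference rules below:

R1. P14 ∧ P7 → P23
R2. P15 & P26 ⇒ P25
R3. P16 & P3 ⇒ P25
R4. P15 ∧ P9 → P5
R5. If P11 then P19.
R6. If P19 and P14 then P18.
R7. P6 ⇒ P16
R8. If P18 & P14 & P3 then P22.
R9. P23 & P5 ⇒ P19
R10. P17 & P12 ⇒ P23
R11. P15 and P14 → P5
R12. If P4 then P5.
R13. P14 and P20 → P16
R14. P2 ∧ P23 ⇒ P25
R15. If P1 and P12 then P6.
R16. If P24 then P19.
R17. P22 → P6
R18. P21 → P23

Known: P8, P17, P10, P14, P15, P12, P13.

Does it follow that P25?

No

Forward chaining from the given facts derives: P23, P5, P19, P18.
Rules concluding P25: R2 needs P26; R3 needs P16; R14 needs P2 — none of these are established.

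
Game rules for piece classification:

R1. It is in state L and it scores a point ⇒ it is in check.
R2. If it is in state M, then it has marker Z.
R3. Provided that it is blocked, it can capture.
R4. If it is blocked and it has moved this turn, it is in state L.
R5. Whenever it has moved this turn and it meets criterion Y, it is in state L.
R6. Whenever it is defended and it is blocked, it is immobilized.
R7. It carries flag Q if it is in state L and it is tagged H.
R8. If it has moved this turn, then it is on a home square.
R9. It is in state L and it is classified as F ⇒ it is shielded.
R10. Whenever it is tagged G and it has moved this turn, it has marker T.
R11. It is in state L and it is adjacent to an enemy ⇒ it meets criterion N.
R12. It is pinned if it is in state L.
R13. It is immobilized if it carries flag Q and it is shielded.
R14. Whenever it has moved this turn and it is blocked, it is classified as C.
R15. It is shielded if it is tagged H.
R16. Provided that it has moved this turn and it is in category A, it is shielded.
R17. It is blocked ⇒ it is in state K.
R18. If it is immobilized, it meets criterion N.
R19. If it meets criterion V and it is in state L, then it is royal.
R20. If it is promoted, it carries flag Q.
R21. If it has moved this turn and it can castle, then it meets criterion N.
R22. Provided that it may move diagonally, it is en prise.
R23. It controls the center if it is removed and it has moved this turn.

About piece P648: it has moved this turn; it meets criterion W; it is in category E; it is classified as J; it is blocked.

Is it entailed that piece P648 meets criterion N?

No

Forward chaining from the given facts derives: can capture, is in state L, is on a home square, is pinned, is classified as C, is in state K.
Rules concluding "it meets criterion N": R11 needs "it is adjacent to an enemy"; R18 needs "it is immobilized"; R21 needs "it can castle" — none of these are established.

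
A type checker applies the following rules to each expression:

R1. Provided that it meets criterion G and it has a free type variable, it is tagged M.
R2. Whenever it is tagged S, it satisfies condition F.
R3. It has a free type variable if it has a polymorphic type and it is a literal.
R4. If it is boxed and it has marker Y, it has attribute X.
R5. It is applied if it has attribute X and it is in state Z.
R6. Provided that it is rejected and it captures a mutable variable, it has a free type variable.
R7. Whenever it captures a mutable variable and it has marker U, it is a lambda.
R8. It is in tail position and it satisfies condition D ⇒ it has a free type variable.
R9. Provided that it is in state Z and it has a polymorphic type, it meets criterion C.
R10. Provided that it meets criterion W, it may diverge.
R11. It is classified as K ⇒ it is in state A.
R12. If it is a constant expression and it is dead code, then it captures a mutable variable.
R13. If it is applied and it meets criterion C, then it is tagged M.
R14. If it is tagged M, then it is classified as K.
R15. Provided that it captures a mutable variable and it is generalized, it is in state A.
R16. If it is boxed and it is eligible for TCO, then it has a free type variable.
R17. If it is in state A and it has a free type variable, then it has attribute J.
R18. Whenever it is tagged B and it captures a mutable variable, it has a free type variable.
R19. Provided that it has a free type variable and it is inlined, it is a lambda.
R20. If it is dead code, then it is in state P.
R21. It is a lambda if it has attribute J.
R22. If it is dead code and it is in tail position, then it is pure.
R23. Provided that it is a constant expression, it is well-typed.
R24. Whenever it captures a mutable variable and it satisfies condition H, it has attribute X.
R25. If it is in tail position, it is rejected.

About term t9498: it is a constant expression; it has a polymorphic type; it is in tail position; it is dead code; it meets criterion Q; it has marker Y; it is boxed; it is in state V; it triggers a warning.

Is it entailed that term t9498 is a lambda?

Forward chaining from the given facts derives: has attribute X, captures a mutable variable, is in state P, is pure, is well-typed, is rejected, has a free type variable.
Rules concluding "it is a lambda": R7 needs "it has marker U"; R19 needs "it is inlined"; R21 needs "it has attribute J" — none of these are established.

No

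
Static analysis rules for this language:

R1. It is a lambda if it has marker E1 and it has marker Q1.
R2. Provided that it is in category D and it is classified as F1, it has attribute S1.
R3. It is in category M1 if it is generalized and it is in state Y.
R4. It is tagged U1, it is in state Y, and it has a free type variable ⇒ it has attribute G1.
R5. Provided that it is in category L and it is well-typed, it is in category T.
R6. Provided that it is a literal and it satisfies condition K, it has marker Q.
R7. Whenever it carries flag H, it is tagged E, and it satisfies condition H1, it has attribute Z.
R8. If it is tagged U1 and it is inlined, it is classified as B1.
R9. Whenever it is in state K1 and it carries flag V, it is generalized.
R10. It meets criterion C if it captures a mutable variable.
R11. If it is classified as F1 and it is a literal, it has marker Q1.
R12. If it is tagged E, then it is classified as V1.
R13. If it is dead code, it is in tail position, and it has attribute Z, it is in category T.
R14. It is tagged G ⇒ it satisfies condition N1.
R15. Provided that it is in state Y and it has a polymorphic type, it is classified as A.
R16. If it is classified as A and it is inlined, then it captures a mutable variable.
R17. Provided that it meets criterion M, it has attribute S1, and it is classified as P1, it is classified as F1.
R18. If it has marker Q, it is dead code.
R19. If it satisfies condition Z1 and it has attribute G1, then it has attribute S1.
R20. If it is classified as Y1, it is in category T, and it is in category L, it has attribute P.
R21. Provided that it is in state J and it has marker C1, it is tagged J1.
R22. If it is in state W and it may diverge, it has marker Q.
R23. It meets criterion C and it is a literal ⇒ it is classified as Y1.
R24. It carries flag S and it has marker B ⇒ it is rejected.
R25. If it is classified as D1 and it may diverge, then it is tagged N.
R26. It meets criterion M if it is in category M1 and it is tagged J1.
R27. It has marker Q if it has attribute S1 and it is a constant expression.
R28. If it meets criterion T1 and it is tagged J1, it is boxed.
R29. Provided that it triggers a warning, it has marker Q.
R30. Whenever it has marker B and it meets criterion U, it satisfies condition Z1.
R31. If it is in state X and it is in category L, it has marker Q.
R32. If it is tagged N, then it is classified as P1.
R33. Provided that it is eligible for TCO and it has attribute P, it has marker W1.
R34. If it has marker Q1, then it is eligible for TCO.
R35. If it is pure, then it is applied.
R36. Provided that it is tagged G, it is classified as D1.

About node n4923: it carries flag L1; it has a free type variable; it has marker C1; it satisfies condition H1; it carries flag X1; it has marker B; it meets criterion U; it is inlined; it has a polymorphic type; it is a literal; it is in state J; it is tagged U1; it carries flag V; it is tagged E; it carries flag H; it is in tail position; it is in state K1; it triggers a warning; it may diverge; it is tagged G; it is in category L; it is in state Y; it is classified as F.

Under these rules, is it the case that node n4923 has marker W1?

By R4 (it is tagged U1, it is in state Y, it has a free type variable): it has attribute G1.
By R7 (it carries flag H, it is tagged E, it satisfies condition H1): it has attribute Z.
By R9 (it is in state K1, it carries flag V): it is generalized.
By R15 (it is in state Y, it has a polymorphic type): it is classified as A.
By R16 (it is classified as A, it is inlined): it captures a mutable variable.
By R21 (it is in state J, it has marker C1): it is tagged J1.
By R29 (it triggers a warning): it has marker Q.
By R30 (it has marker B, it meets criterion U): it satisfies condition Z1.
By R36 (it is tagged G): it is classified as D1.
By R3 (it is generalized, it is in state Y): it is in category M1.
By R10 (it captures a mutable variable): it meets criterion C.
By R18 (it has marker Q): it is dead code.
By R19 (it satisfies condition Z1, it has attribute G1): it has attribute S1.
By R23 (it meets criterion C, it is a literal): it is classified as Y1.
By R25 (it is classified as D1, it may diverge): it is tagged N.
By R26 (it is in category M1, it is tagged J1): it meets criterion M.
By R32 (it is tagged N): it is classified as P1.
By R13 (it is dead code, it is in tail position, it has attribute Z): it is in category T.
By R17 (it meets criterion M, it has attribute S1, it is classified as P1): it is classified as F1.
By R20 (it is classified as Y1, it is in category T, it is in category L): it has attribute P.
By R11 (it is classified as F1, it is a literal): it has marker Q1.
By R34 (it has marker Q1): it is eligible for TCO.
By R33 (it is eligible for TCO, it has attribute P): it has marker W1.

Yes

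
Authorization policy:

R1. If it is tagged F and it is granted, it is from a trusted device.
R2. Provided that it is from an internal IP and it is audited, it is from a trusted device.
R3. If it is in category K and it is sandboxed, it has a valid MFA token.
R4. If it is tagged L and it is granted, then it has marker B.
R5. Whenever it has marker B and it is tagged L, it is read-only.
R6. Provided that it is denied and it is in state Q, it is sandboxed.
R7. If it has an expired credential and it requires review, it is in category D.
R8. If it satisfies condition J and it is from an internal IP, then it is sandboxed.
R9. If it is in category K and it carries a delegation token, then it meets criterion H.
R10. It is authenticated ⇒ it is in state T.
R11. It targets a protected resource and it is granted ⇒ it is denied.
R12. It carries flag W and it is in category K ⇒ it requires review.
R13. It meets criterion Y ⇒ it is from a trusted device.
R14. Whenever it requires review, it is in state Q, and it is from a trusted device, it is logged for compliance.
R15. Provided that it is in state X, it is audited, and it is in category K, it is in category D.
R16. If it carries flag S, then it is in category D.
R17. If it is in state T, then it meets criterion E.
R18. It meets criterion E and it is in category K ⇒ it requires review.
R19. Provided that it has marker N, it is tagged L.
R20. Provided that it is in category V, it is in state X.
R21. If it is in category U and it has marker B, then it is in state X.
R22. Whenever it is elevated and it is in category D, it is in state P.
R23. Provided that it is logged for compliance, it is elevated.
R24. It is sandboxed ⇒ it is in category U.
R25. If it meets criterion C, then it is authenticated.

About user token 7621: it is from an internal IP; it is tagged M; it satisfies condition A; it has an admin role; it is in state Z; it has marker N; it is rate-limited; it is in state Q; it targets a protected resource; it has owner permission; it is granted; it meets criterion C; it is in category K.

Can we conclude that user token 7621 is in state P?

Forward chaining from the given facts derives: is denied, is tagged L, is authenticated, has marker B, is read-only, is sandboxed, is in state T, meets criterion E, requires review, is in category U, has a valid MFA token, is in state X.
The only rule concluding "it is in state P" is R22, which needs "it is elevated"; that is never established.

No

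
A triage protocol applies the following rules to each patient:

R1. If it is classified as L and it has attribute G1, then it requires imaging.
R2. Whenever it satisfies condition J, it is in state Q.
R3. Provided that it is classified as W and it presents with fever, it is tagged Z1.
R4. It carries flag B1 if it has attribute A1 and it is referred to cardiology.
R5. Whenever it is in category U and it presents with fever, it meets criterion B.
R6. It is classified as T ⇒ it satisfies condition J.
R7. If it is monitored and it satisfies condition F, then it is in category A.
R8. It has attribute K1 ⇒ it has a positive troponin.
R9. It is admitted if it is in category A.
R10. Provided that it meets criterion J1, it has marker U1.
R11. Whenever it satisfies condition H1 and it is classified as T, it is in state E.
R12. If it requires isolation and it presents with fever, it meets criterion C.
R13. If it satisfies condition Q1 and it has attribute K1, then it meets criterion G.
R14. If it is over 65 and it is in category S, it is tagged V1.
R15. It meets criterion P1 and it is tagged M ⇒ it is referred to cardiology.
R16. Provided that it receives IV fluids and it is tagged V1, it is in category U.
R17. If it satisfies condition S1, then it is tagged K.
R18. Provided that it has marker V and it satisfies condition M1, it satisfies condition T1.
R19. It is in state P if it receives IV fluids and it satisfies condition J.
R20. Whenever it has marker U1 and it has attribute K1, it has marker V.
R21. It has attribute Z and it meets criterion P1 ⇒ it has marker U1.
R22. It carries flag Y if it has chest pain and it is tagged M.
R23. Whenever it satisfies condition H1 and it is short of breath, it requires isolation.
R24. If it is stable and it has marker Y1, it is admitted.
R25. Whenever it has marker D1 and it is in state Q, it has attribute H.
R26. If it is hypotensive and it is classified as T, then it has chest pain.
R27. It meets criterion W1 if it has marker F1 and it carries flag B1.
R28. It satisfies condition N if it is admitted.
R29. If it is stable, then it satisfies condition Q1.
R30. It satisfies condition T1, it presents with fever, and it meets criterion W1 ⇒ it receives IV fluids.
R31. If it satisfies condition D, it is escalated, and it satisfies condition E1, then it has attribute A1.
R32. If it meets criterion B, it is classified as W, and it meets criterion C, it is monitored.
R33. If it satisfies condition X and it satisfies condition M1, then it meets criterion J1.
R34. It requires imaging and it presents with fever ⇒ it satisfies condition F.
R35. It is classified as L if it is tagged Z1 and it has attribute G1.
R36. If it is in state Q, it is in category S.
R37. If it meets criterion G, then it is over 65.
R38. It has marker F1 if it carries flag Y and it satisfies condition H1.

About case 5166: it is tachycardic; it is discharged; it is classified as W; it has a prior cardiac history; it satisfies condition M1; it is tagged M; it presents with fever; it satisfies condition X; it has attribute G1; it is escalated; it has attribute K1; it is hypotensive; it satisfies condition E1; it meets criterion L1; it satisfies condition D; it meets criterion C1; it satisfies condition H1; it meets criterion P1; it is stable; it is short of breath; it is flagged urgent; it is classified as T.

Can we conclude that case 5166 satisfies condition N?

Yes

By R3 (it is classified as W, it presents with fever): it is tagged Z1.
By R6 (it is classified as T): it satisfies condition J.
By R15 (it meets criterion P1, it is tagged M): it is referred to cardiology.
By R23 (it satisfies condition H1, it is short of breath): it requires isolation.
By R26 (it is hypotensive, it is classified as T): it has chest pain.
By R29 (it is stable): it satisfies condition Q1.
By R31 (it satisfies condition D, it is escalated, it satisfies condition E1): it has attribute A1.
By R33 (it satisfies condition X, it satisfies condition M1): it meets criterion J1.
By R35 (it is tagged Z1, it has attribute G1): it is classified as L.
By R1 (it is classified as L, it has attribute G1): it requires imaging.
By R2 (it satisfies condition J): it is in state Q.
By R4 (it has attribute A1, it is referred to cardiology): it carries flag B1.
By R10 (it meets criterion J1): it has marker U1.
By R12 (it requires isolation, it presents with fever): it meets criterion C.
By R13 (it satisfies condition Q1, it has attribute K1): it meets criterion G.
By R20 (it has marker U1, it has attribute K1): it has marker V.
By R22 (it has chest pain, it is tagged M): it carries flag Y.
By R34 (it requires imaging, it presents with fever): it satisfies condition F.
By R36 (it is in state Q): it is in category S.
By R37 (it meets criterion G): it is over 65.
By R38 (it carries flag Y, it satisfies condition H1): it has marker F1.
By R14 (it is over 65, it is in category S): it is tagged V1.
By R18 (it has marker V, it satisfies condition M1): it satisfies condition T1.
By R27 (it has marker F1, it carries flag B1): it meets criterion W1.
By R30 (it satisfies condition T1, it presents with fever, it meets criterion W1): it receives IV fluids.
By R16 (it receives IV fluids, it is tagged V1): it is in category U.
By R5 (it is in category U, it presents with fever): it meets criterion B.
By R32 (it meets criterion B, it is classified as W, it meets criterion C): it is monitored.
By R7 (it is monitored, it satisfies condition F): it is in category A.
By R9 (it is in category A): it is admitted.
By R28 (it is admitted): it satisfies condition N.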